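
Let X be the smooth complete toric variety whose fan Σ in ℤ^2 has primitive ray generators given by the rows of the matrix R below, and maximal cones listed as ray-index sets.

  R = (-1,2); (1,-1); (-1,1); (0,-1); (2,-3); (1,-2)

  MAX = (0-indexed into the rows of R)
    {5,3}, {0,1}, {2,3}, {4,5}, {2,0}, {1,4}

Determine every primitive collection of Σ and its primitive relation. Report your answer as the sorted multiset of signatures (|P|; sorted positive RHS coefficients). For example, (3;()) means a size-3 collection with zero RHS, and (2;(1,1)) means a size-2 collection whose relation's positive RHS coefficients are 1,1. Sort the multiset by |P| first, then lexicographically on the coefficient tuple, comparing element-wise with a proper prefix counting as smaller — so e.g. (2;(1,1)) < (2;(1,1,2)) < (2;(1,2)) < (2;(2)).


Σ has 9 primitive collections:

  • {0,5}:  v_{0} + v_{5} = 0  ⇒ sig = (2;())
  • {1,2}:  v_{1} + v_{2} = 0  ⇒ sig = (2;())
  • {0,3}:  v_{0} + v_{3} = v_{2}  ⇒ sig = (2;(1))
  • {0,4}:  v_{0} + v_{4} = v_{1}  ⇒ sig = (2;(1))
  • {1,3}:  v_{1} + v_{3} = v_{5}  ⇒ sig = (2;(1))
  • {1,5}:  v_{1} + v_{5} = v_{4}  ⇒ sig = (2;(1))
  • {2,4}:  v_{2} + v_{4} = v_{5}  ⇒ sig = (2;(1))
  • {2,5}:  v_{2} + v_{5} = v_{3}  ⇒ sig = (2;(1))
  • {3,4}:  v_{3} + v_{4} = 2·v_{5}  ⇒ sig = (2;(2))

Sorted signature multiset PRS(X):
    (2;())
    (2;())
    (2;(1))
    (2;(1))
    (2;(1))
    (2;(1))
    (2;(1))
    (2;(1))
    (2;(2))


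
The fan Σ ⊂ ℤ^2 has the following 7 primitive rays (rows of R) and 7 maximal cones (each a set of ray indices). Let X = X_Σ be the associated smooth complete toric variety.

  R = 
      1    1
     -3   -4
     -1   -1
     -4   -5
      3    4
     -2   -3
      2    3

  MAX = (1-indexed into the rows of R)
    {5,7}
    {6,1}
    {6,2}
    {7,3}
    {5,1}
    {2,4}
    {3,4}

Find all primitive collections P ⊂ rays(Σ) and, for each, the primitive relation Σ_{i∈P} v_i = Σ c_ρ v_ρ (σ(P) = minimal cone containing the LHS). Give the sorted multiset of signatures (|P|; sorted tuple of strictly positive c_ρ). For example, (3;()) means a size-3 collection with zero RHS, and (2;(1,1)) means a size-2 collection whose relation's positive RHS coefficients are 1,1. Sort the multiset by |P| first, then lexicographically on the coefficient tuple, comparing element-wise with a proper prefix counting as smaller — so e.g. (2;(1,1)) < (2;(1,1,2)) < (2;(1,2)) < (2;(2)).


Minimal non-faces — 14 found among 7 rays, 7 max cones:

  • {1,3}:  v_{1} + v_{3} = 0  ⇒ sig = (2;())
  • {2,5}:  v_{2} + v_{5} = 0  ⇒ sig = (2;())
  • {6,7}:  v_{6} + v_{7} = 0  ⇒ sig = (2;())
  • {1,2}:  v_{1} + v_{2} = v_{6}  ⇒ sig = (2;(1))
  • {1,4}:  v_{1} + v_{4} = v_{2}  ⇒ sig = (2;(1))
  • {1,7}:  v_{1} + v_{7} = v_{5}  ⇒ sig = (2;(1))
  • {2,3}:  v_{2} + v_{3} = v_{4}  ⇒ sig = (2;(1))
  • {2,7}:  v_{2} + v_{7} = v_{3}  ⇒ sig = (2;(1))
  • {3,5}:  v_{3} + v_{5} = v_{7}  ⇒ sig = (2;(1))
  • {3,6}:  v_{3} + v_{6} = v_{2}  ⇒ sig = (2;(1))
  • {4,5}:  v_{4} + v_{5} = v_{3}  ⇒ sig = (2;(1))
  • {5,6}:  v_{5} + v_{6} = v_{1}  ⇒ sig = (2;(1))
  • {4,6}:  v_{4} + v_{6} = 2·v_{2}  ⇒ sig = (2;(2))
  • {4,7}:  v_{4} + v_{7} = 2·v_{3}  ⇒ sig = (2;(2))

Hence PRS(X_Σ) =
    |P|=2: 14 collections, coeffs (), (), (), (1), (1), (1), (1), (1), (1), (1), (1), (1), (2), (2)


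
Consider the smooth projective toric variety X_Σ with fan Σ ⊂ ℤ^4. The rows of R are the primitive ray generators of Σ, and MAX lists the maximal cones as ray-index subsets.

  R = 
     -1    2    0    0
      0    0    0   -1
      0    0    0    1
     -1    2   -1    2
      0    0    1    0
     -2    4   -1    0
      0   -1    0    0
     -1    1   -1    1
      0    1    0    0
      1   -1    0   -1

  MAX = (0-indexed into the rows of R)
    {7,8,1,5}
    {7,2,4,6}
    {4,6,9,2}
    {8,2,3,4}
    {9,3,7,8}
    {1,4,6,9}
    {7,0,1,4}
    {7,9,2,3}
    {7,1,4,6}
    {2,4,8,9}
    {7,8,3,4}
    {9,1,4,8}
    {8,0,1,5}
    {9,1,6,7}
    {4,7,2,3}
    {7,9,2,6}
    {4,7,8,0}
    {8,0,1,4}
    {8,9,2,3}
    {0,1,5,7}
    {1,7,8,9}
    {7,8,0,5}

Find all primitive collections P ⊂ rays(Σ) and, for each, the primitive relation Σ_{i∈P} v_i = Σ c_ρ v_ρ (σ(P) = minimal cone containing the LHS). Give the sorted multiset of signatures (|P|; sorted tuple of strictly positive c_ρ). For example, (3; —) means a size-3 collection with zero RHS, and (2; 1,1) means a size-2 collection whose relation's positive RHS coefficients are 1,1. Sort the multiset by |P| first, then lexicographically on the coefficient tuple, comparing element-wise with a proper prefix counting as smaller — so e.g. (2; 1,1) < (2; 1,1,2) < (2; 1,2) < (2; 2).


|primitive collections| = 18. Relations:

  P={1,2}:  v_{1} + v_{2} = 0  so sig = (2; —)
  P={6,8}:  v_{6} + v_{8} = 0  so sig = (2; —)
  P={0,9}:  v_{0} + v_{9} = v_{1} + v_{8}  so sig = (2; 1,1)
  P={1,3}:  v_{1} + v_{3} = v_{7} + v_{8}  so sig = (2; 1,1)
  P={3,6}:  v_{3} + v_{6} = v_{2} + v_{7}  so sig = (2; 1,1)
  P={0,2}:  v_{0} + v_{2} = v_{4} + v_{7} + v_{8}  so sig = (2; 1,1,1)
  P={0,6}:  v_{0} + v_{6} = v_{1} + v_{4} + v_{7}  so sig = (2; 1,1,1)
  P={2,5}:  v_{2} + v_{5} = v_{0} + v_{7} + v_{8}  so sig = (2; 1,1,1)
  P={5,6}:  v_{5} + v_{6} = v_{0} + v_{1} + v_{7}  so sig = (2; 1,1,1)
  P={0,3}:  v_{0} + v_{3} = v_{4} + 2·v_{7} + 2·v_{8}  so sig = (2; 1,2,2)
  P={3,5}:  v_{3} + v_{5} = v_{0} + 2·v_{7} + 2·v_{8}  so sig = (2; 1,2,2)
  P={5,9}:  v_{5} + v_{9} = 2·v_{1} + v_{7} + 2·v_{8}  so sig = (2; 1,2,2)
  P={4,5}:  v_{4} + v_{5} = 2·v_{0}  so sig = (2; 2)
  P={4,7,9}:  v_{4} + v_{7} + v_{9} = 0  so sig = (3; —)
  P={2,7,8}:  v_{2} + v_{7} + v_{8} = v_{3}  so sig = (3; 1)
  P={3,4,9}:  v_{3} + v_{4} + v_{9} = v_{2} + v_{8}  so sig = (3; 1,1)
  P={0,1,7,8}:  v_{0} + v_{1} + v_{7} + v_{8} = v_{5}  so sig = (4; 1)
  P={1,4,7,8}:  v_{1} + v_{4} + v_{7} + v_{8} = v_{0}  so sig = (4; 1)

Sorted signature multiset PRS(X):
[(2; —), (2; —), (2; 1,1), (2; 1,1), (2; 1,1), (2; 1,1,1), (2; 1,1,1), (2; 1,1,1), (2; 1,1,1), (2; 1,2,2), (2; 1,2,2), (2; 1,2,2), (2; 2), (3; —), (3; 1), (3; 1,1), (4; 1), (4; 1)]


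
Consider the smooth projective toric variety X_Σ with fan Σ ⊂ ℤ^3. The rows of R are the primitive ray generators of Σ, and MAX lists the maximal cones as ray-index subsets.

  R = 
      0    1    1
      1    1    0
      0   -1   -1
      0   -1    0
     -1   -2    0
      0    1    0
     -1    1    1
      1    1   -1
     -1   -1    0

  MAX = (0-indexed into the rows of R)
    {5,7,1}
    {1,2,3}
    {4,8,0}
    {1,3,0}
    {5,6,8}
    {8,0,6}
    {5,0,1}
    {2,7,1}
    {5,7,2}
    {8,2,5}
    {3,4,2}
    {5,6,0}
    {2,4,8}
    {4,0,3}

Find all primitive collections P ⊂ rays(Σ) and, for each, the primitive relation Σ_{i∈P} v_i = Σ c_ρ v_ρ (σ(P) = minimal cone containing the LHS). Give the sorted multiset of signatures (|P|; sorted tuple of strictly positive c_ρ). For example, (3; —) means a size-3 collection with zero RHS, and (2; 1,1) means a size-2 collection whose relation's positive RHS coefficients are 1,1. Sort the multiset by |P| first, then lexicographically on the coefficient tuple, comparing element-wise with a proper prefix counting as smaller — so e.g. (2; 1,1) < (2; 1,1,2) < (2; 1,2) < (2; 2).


Minimal non-faces — 17 found among 9 rays, 14 max cones:

  {0,2}:  v_{0} + v_{2} = 0  ⟹  sig = (2; —)
  {1,8}:  v_{1} + v_{8} = 0  ⟹  sig = (2; —)
  {3,5}:  v_{3} + v_{5} = 0  ⟹  sig = (2; —)
  {1,4}:  v_{1} + v_{4} = v_{3}  ⟹  sig = (2; 1)
  {3,8}:  v_{3} + v_{8} = v_{4}  ⟹  sig = (2; 1)
  {4,5}:  v_{4} + v_{5} = v_{8}  ⟹  sig = (2; 1)
  {4,7}:  v_{4} + v_{7} = v_{2}  ⟹  sig = (2; 1)
  {0,7}:  v_{0} + v_{7} = v_{1} + v_{5}  ⟹  sig = (2; 1,1)
  {1,6}:  v_{1} + v_{6} = v_{0} + v_{5}  ⟹  sig = (2; 1,1)
  {2,6}:  v_{2} + v_{6} = v_{5} + v_{8}  ⟹  sig = (2; 1,1)
  {3,6}:  v_{3} + v_{6} = v_{0} + v_{8}  ⟹  sig = (2; 1,1)
  {3,7}:  v_{3} + v_{7} = v_{1} + v_{2}  ⟹  sig = (2; 1,1)
  {7,8}:  v_{7} + v_{8} = v_{2} + v_{5}  ⟹  sig = (2; 1,1)
  {4,6}:  v_{4} + v_{6} = v_{0} + 2·v_{8}  ⟹  sig = (2; 1,2)
  {6,7}:  v_{6} + v_{7} = 2·v_{5}  ⟹  sig = (2; 2)
  {0,5,8}:  v_{0} + v_{5} + v_{8} = v_{6}  ⟹  sig = (3; 1)
  {1,2,5}:  v_{1} + v_{2} + v_{5} = v_{7}  ⟹  sig = (3; 1)

Sorted signature multiset PRS(X):
{ (2; —) ×3,  (2; 1) ×4,  (2; 1,1) ×6,  (2; 1,2),  (2; 2),  (3; 1) ×2 }


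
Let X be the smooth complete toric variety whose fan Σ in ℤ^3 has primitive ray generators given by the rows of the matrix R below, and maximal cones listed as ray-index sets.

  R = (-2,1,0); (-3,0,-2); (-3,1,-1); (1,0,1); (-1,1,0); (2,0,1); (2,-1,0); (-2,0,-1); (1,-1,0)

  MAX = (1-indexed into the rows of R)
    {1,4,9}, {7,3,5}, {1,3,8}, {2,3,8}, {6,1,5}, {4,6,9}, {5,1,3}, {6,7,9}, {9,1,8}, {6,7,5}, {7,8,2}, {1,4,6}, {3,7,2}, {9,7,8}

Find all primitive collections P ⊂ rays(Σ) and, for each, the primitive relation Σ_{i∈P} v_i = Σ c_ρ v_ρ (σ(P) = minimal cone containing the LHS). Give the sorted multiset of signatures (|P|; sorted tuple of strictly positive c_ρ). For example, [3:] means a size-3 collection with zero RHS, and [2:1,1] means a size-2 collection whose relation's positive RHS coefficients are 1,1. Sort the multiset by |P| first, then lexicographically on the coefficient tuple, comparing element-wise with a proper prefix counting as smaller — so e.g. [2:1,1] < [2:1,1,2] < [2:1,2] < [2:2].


Primitive collections (17):

  • {1,7}:  v_{1} + v_{7} = 0  ⟹  sig = [2:]
  • {5,9}:  v_{5} + v_{9} = 0  ⟹  sig = [2:]
  • {6,8}:  v_{6} + v_{8} = 0  ⟹  sig = [2:]
  • {2,4}:  v_{2} + v_{4} = v_{8}  ⟹  sig = [2:1]
  • {3,4}:  v_{3} + v_{4} = v_{1}  ⟹  sig = [2:1]
  • {3,6}:  v_{3} + v_{6} = v_{5}  ⟹  sig = [2:1]
  • {3,9}:  v_{3} + v_{9} = v_{8}  ⟹  sig = [2:1]
  • {5,8}:  v_{5} + v_{8} = v_{3}  ⟹  sig = [2:1]
  • {1,2}:  v_{1} + v_{2} = v_{3} + v_{8}  ⟹  sig = [2:1,1]
  • {2,6}:  v_{2} + v_{6} = v_{3} + v_{7}  ⟹  sig = [2:1,1]
  • {4,5}:  v_{4} + v_{5} = v_{1} + v_{6}  ⟹  sig = [2:1,1]
  • {4,7}:  v_{4} + v_{7} = v_{6} + v_{9}  ⟹  sig = [2:1,1]
  • {4,8}:  v_{4} + v_{8} = v_{1} + v_{9}  ⟹  sig = [2:1,1]
  • {2,5}:  v_{2} + v_{5} = 2·v_{3} + v_{7}  ⟹  sig = [2:1,2]
  • {2,9}:  v_{2} + v_{9} = v_{7} + 2·v_{8}  ⟹  sig = [2:1,2]
  • {1,6,9}:  v_{1} + v_{6} + v_{9} = v_{4}  ⟹  sig = [3:1]
  • {3,7,8}:  v_{3} + v_{7} + v_{8} = v_{2}  ⟹  sig = [3:1]

Sorted signature multiset PRS(X):
{ [2:] ×3,  [2:1] ×5,  [2:1,1] ×5,  [2:1,2] ×2,  [3:1] ×2 }


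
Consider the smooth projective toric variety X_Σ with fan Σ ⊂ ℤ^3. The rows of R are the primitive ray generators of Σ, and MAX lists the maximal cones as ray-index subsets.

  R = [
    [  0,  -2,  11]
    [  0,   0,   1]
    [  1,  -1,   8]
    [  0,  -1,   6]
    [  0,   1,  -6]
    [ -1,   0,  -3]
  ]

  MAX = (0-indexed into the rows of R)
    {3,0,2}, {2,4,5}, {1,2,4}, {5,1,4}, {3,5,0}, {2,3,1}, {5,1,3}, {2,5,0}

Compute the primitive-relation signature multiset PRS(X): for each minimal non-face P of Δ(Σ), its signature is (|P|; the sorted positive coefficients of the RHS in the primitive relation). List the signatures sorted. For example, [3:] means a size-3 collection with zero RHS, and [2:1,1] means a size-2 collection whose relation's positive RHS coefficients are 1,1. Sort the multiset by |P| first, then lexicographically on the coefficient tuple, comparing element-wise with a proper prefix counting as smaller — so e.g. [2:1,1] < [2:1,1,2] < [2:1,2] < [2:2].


Primitive collections (5):

  {3,4}:  v_{3} + v_{4} = 0  so sig = [2:]
  {0,4}:  v_{0} + v_{4} = v_{2} + v_{5}  so sig = [2:1,1]
  {0,1}:  v_{0} + v_{1} = 2·v_{3}  so sig = [2:2]
  {1,2,5}:  v_{1} + v_{2} + v_{5} = v_{3}  so sig = [3:1]
  {2,3,5}:  v_{2} + v_{3} + v_{5} = v_{0}  so sig = [3:1]

Sorted signature multiset PRS(X):
    [2:]
    [2:1,1]
    [2:2]
    [3:1]
    [3:1]


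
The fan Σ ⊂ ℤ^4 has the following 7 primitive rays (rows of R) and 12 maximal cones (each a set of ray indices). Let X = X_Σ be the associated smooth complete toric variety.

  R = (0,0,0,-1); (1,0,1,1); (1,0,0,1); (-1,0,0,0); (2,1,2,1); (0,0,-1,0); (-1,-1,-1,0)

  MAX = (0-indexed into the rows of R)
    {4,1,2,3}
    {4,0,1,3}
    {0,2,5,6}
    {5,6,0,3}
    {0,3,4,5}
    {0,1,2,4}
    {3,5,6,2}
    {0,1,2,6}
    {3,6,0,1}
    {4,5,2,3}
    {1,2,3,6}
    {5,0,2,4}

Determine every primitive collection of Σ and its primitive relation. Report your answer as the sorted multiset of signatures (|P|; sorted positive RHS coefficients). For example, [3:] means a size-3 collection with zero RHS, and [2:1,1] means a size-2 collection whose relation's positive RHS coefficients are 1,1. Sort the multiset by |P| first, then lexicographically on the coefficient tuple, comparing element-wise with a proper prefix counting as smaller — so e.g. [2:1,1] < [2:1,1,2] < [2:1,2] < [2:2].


Σ has 3 primitive collections:

  {1,5}:  v_{1} + v_{5} = v_{2}  →  sig = [2:1]
  {4,6}:  v_{4} + v_{6} = v_{1}  →  sig = [2:1]
  {0,2,3}:  v_{0} + v_{2} + v_{3} = 0  →  sig = [3:]

so the primitive-relation signature multiset is
[[2:1], [2:1], [3:]]


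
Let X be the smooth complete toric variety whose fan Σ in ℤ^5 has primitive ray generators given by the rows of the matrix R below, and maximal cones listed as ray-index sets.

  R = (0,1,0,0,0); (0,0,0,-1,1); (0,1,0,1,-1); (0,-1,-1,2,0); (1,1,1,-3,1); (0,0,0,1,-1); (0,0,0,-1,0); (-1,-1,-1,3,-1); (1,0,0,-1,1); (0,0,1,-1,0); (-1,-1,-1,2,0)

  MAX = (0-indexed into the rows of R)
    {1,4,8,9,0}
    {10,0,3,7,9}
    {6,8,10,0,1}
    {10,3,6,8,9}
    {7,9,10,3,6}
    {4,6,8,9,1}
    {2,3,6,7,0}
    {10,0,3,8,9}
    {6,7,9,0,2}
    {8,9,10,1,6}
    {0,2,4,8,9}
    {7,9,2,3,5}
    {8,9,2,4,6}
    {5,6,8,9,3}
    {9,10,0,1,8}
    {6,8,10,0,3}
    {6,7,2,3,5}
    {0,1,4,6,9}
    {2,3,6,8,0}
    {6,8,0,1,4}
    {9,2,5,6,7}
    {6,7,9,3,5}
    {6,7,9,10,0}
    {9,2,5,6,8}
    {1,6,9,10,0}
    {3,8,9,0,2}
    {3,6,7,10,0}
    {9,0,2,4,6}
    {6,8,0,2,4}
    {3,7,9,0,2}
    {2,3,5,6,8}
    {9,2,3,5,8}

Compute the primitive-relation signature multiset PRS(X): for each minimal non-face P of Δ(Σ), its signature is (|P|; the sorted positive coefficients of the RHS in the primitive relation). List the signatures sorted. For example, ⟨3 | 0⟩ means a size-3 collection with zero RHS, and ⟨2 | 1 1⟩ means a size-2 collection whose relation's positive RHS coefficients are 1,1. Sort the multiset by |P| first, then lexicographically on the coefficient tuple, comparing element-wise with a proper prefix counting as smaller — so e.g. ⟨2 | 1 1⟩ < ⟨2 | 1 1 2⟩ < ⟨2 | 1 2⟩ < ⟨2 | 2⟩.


15 collections generate NE(X_Σ); each relation:

  P={1,5}:  v_{1} + v_{5} = 0  so sig = ⟨2 | 0⟩
  P={4,7}:  v_{4} + v_{7} = 0  so sig = ⟨2 | 0⟩
  P={0,5}:  v_{0} + v_{5} = v_{2}  so sig = ⟨2 | 1⟩
  P={1,2}:  v_{1} + v_{2} = v_{0}  so sig = ⟨2 | 1⟩
  P={1,7}:  v_{1} + v_{7} = v_{10}  so sig = ⟨2 | 1⟩
  P={3,4}:  v_{3} + v_{4} = v_{8}  so sig = ⟨2 | 1⟩
  P={4,10}:  v_{4} + v_{10} = v_{1}  so sig = ⟨2 | 1⟩
  P={5,10}:  v_{5} + v_{10} = v_{7}  so sig = ⟨2 | 1⟩
  P={7,8}:  v_{7} + v_{8} = v_{3}  so sig = ⟨2 | 1⟩
  P={1,3}:  v_{1} + v_{3} = v_{8} + v_{10}  so sig = ⟨2 | 1 1⟩
  P={2,10}:  v_{2} + v_{10} = v_{0} + v_{7}  so sig = ⟨2 | 1 1⟩
  P={4,5}:  v_{4} + v_{5} = v_{2} + v_{6} + v_{8} + v_{9}  so sig = ⟨2 | 1 1 1 1⟩
  P={0,3,6,9}:  v_{0} + v_{3} + v_{6} + v_{9} = 0  so sig = ⟨4 | 0⟩
  P={0,6,8,9}:  v_{0} + v_{6} + v_{8} + v_{9} = v_{4}  so sig = ⟨4 | 1⟩
  P={2,3,6,9}:  v_{2} + v_{3} + v_{6} + v_{9} = v_{5}  so sig = ⟨4 | 1⟩

Sorted signature multiset PRS(X):
[⟨2 | 0⟩, ⟨2 | 0⟩, ⟨2 | 1⟩, ⟨2 | 1⟩, ⟨2 | 1⟩, ⟨2 | 1⟩, ⟨2 | 1⟩, ⟨2 | 1⟩, ⟨2 | 1⟩, ⟨2 | 1 1⟩, ⟨2 | 1 1⟩, ⟨2 | 1 1 1 1⟩, ⟨4 | 0⟩, ⟨4 | 1⟩, ⟨4 | 1⟩]


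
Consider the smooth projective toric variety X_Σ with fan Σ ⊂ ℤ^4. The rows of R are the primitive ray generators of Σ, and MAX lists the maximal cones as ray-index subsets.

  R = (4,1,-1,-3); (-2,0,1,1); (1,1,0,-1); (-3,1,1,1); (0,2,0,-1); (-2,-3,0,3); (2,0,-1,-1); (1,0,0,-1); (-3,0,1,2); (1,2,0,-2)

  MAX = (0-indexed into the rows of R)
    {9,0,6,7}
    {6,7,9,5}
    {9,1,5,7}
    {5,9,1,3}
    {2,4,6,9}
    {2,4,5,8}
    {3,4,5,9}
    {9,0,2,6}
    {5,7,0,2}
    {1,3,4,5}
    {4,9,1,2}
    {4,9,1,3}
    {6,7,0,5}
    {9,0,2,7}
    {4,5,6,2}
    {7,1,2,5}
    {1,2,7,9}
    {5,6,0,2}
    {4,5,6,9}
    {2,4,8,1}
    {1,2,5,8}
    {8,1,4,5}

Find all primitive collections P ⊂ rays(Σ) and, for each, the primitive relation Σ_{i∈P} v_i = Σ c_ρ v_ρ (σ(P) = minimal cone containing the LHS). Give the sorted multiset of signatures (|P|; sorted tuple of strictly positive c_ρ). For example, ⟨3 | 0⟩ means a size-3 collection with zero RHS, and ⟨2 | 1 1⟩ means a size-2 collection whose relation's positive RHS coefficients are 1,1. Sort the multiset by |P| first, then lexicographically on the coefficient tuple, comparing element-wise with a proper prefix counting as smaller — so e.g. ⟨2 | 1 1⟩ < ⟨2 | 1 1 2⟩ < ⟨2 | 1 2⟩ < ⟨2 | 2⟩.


18 collections generate NE(X_Σ); each relation:

  P = {1,6}:  v_{1} + v_{6} = 0 — sig = ⟨2 | 0⟩
  P = {0,3}:  v_{0} + v_{3} = v_{9} — sig = ⟨2 | 1⟩
  P = {0,8}:  v_{0} + v_{8} = v_{2} — sig = ⟨2 | 1⟩
  P = {4,7}:  v_{4} + v_{7} = v_{9} — sig = ⟨2 | 1⟩
  P = {7,8}:  v_{7} + v_{8} = v_{1} — sig = ⟨2 | 1⟩
  P = {0,1}:  v_{0} + v_{1} = v_{2} + v_{7} — sig = ⟨2 | 1 1⟩
  P = {2,3}:  v_{2} + v_{3} = v_{1} + v_{4} — sig = ⟨2 | 1 1⟩
  P = {8,9}:  v_{8} + v_{9} = v_{1} + v_{4} — sig = ⟨2 | 1 1⟩
  P = {0,4}:  v_{0} + v_{4} = v_{2} + v_{6} + v_{9} — sig = ⟨2 | 1 1 1⟩
  P = {3,6}:  v_{3} + v_{6} = v_{4} + v_{5} + v_{9} — sig = ⟨2 | 1 1 1⟩
  P = {6,8}:  v_{6} + v_{8} = v_{2} + v_{4} + v_{5} — sig = ⟨2 | 1 1 1⟩
  P = {3,7}:  v_{3} + v_{7} = v_{1} + v_{5} + 2·v_{9} — sig = ⟨2 | 1 1 2⟩
  P = {3,8}:  v_{3} + v_{8} = 2·v_{1} + 2·v_{4} + v_{5} — sig = ⟨2 | 1 2 2⟩
  P = {2,5,9}:  v_{2} + v_{5} + v_{9} = 0 — sig = ⟨3 | 0⟩
  P = {2,6,7}:  v_{2} + v_{6} + v_{7} = v_{0} — sig = ⟨3 | 1⟩
  P = {0,5,9}:  v_{0} + v_{5} + v_{9} = v_{6} + v_{7} — sig = ⟨3 | 1 1⟩
  P = {1,2,4,5}:  v_{1} + v_{2} + v_{4} + v_{5} = v_{8} — sig = ⟨4 | 1⟩
  P = {1,4,5,9}:  v_{1} + v_{4} + v_{5} + v_{9} = v_{3} — sig = ⟨4 | 1⟩

Signatures (|P|; sorted positive RHS coefficients), sorted:
[⟨2 | 0⟩, ⟨2 | 1⟩, ⟨2 | 1⟩, ⟨2 | 1⟩, ⟨2 | 1⟩, ⟨2 | 1 1⟩, ⟨2 | 1 1⟩, ⟨2 | 1 1⟩, ⟨2 | 1 1 1⟩, ⟨2 | 1 1 1⟩, ⟨2 | 1 1 1⟩, ⟨2 | 1 1 2⟩, ⟨2 | 1 2 2⟩, ⟨3 | 0⟩, ⟨3 | 1⟩, ⟨3 | 1 1⟩, ⟨4 | 1⟩, ⟨4 | 1⟩]


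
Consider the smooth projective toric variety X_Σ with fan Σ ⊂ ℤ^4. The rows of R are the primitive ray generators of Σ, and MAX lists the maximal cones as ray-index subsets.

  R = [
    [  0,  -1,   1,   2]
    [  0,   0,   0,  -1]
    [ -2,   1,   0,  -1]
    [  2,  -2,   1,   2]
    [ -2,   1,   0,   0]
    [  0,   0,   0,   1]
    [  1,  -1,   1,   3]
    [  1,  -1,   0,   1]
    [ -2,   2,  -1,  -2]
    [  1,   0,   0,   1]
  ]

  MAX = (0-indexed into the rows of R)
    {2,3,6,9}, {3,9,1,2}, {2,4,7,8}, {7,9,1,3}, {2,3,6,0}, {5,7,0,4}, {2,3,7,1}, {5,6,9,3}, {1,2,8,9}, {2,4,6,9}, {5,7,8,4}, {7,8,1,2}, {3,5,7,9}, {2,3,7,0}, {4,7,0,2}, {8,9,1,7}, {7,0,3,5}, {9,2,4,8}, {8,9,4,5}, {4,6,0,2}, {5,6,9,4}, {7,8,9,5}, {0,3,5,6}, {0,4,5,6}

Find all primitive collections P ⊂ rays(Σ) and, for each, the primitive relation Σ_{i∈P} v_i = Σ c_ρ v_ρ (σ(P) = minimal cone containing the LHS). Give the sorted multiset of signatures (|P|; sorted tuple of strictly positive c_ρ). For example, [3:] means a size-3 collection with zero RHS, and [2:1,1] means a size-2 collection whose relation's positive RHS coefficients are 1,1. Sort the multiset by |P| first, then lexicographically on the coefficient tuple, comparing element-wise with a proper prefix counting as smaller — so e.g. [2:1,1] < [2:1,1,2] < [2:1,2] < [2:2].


Δ(Σ) — 10 vertices, 13 min non-faces:

  P = {1,5}:  v_{1} + v_{5} = 0 — sig = [2:]
  P = {3,8}:  v_{3} + v_{8} = 0 — sig = [2:]
  P = {0,8}:  v_{0} + v_{8} = v_{4} — sig = [2:1]
  P = {0,9}:  v_{0} + v_{9} = v_{6} — sig = [2:1]
  P = {1,4}:  v_{1} + v_{4} = v_{2} — sig = [2:1]
  P = {2,5}:  v_{2} + v_{5} = v_{4} — sig = [2:1]
  P = {3,4}:  v_{3} + v_{4} = v_{0} — sig = [2:1]
  P = {0,1}:  v_{0} + v_{1} = v_{2} + v_{3} — sig = [2:1,1]
  P = {6,8}:  v_{6} + v_{8} = v_{4} + v_{9} — sig = [2:1,1]
  P = {1,6}:  v_{1} + v_{6} = v_{2} + v_{3} + v_{9} — sig = [2:1,1,1]
  P = {6,7}:  v_{6} + v_{7} = v_{3} + 2·v_{5} — sig = [2:1,2]
  P = {2,7,9}:  v_{2} + v_{7} + v_{9} = v_{5} — sig = [3:1]
  P = {4,7,9}:  v_{4} + v_{7} + v_{9} = 2·v_{5} — sig = [3:2]

so the primitive-relation signature multiset is
[[2:], [2:], [2:1], [2:1], [2:1], [2:1], [2:1], [2:1,1], [2:1,1], [2:1,1,1], [2:1,2], [3:1], [3:2]]


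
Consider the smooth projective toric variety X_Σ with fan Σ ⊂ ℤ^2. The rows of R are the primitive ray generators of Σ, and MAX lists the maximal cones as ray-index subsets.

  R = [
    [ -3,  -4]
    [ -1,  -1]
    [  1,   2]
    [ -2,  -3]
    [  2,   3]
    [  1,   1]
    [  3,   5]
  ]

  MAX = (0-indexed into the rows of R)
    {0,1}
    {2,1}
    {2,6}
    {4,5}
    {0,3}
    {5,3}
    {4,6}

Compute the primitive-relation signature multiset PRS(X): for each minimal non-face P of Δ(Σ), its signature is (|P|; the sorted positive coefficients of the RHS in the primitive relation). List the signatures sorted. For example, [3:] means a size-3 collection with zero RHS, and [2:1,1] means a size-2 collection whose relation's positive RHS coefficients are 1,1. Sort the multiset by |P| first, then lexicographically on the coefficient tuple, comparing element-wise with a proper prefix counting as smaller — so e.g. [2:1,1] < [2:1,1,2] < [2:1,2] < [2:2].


|primitive collections| = 14. Relations:

  • {1,5}:  v_{1} + v_{5} = 0 ; sig = [2:]
  • {3,4}:  v_{3} + v_{4} = 0 ; sig = [2:]
  • {0,4}:  v_{0} + v_{4} = v_{1} ; sig = [2:1]
  • {0,5}:  v_{0} + v_{5} = v_{3} ; sig = [2:1]
  • {1,3}:  v_{1} + v_{3} = v_{0} ; sig = [2:1]
  • {1,4}:  v_{1} + v_{4} = v_{2} ; sig = [2:1]
  • {2,3}:  v_{2} + v_{3} = v_{1} ; sig = [2:1]
  • {2,4}:  v_{2} + v_{4} = v_{6} ; sig = [2:1]
  • {2,5}:  v_{2} + v_{5} = v_{4} ; sig = [2:1]
  • {3,6}:  v_{3} + v_{6} = v_{2} ; sig = [2:1]
  • {0,6}:  v_{0} + v_{6} = v_{1} + v_{2} ; sig = [2:1,1]
  • {0,2}:  v_{0} + v_{2} = 2·v_{1} ; sig = [2:2]
  • {1,6}:  v_{1} + v_{6} = 2·v_{2} ; sig = [2:2]
  • {5,6}:  v_{5} + v_{6} = 2·v_{4} ; sig = [2:2]

Signatures (|P|; sorted positive RHS coefficients), sorted:
{ [2:] ×2,  [2:1] ×8,  [2:1,1],  [2:2] ×3 }


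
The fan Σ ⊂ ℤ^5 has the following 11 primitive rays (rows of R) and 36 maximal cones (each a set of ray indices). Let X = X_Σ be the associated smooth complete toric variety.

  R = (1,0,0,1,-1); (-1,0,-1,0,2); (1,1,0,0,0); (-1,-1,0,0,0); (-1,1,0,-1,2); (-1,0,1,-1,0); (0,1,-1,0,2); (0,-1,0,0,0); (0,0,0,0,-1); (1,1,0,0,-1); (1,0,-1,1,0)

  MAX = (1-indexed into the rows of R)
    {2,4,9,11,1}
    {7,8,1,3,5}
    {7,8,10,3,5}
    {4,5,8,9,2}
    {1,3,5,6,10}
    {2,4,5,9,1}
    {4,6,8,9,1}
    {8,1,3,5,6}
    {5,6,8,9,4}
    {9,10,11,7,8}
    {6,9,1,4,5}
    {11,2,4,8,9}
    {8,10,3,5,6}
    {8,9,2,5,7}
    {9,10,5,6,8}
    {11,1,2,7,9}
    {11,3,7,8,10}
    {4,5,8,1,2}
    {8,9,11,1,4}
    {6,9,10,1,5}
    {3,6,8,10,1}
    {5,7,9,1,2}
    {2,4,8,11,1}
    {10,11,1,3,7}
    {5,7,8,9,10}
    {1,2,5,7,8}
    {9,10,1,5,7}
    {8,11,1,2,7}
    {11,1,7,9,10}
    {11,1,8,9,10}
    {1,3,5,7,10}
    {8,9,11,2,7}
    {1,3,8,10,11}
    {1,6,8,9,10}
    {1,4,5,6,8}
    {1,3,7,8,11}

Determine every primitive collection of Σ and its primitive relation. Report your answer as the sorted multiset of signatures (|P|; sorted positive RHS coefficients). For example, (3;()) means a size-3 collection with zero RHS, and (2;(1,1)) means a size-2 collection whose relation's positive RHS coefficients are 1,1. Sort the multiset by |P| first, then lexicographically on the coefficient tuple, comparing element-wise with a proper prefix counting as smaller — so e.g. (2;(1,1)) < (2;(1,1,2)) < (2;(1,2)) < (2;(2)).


Δ(Σ) — 11 vertices, 15 min non-faces:

  P = {3,4}:  v_{3} + v_{4} = 0  ⇒ sig = (2;())
  P = {6,11}:  v_{6} + v_{11} = 0  ⇒ sig = (2;())
  P = {2,3}:  v_{2} + v_{3} = v_{7}  ⇒ sig = (2;(1))
  P = {3,9}:  v_{3} + v_{9} = v_{10}  ⇒ sig = (2;(1))
  P = {4,7}:  v_{4} + v_{7} = v_{2}  ⇒ sig = (2;(1))
  P = {4,10}:  v_{4} + v_{10} = v_{9}  ⇒ sig = (2;(1))
  P = {5,11}:  v_{5} + v_{11} = v_{7}  ⇒ sig = (2;(1))
  P = {6,7}:  v_{6} + v_{7} = v_{5}  ⇒ sig = (2;(1))
  P = {2,6}:  v_{2} + v_{6} = v_{4} + v_{5}  ⇒ sig = (2;(1,1))
  P = {2,10}:  v_{2} + v_{10} = v_{7} + v_{9}  ⇒ sig = (2;(1,1))
  P = {1,5,8,9}:  v_{1} + v_{5} + v_{8} + v_{9} = 0  ⇒ sig = (4;())
  P = {1,5,8,10}:  v_{1} + v_{5} + v_{8} + v_{10} = v_{3}  ⇒ sig = (4;(1))
  P = {1,7,8,9}:  v_{1} + v_{7} + v_{8} + v_{9} = v_{11}  ⇒ sig = (4;(1))
  P = {1,2,8,9}:  v_{1} + v_{2} + v_{8} + v_{9} = v_{4} + v_{11}  ⇒ sig = (4;(1,1))
  P = {1,7,8,10}:  v_{1} + v_{7} + v_{8} + v_{10} = v_{3} + v_{11}  ⇒ sig = (4;(1,1))

Hence PRS(X_Σ) =
{ (2;()) ×2,  (2;(1)) ×6,  (2;(1,1)) ×2,  (4;()),  (4;(1)) ×2,  (4;(1,1)) ×2 }


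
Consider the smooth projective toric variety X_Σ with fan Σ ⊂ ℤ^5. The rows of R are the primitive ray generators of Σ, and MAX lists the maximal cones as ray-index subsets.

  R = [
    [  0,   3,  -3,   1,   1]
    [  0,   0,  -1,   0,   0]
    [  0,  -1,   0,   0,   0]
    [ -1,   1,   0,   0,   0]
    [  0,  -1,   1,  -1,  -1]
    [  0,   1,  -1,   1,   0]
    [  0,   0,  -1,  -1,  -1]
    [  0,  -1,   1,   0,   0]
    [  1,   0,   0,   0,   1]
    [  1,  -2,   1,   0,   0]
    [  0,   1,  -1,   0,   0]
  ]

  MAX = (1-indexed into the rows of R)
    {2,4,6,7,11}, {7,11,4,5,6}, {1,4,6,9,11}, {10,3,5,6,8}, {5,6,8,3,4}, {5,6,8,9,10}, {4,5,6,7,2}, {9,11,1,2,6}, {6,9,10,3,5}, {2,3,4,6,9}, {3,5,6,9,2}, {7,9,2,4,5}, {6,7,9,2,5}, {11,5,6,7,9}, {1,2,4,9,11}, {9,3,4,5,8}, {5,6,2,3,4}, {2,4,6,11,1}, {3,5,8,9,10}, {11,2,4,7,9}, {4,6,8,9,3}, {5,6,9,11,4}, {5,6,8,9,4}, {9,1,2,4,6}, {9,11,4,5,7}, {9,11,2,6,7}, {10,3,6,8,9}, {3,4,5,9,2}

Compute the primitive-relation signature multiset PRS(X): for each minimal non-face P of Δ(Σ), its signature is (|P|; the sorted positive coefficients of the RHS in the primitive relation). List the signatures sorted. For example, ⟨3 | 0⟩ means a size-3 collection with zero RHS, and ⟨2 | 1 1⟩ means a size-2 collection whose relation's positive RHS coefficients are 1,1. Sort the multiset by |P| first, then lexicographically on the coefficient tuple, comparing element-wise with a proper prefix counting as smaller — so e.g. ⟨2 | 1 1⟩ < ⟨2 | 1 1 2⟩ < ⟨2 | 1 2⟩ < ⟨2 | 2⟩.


The 20 primitive collections of Σ (r=11, n=5):

  • {8,11}:  v_{8} + v_{11} = 0  ⇒ sig = ⟨2 | 0⟩
  • {2,8}:  v_{2} + v_{8} = v_{3}  ⇒ sig = ⟨2 | 1⟩
  • {3,11}:  v_{3} + v_{11} = v_{2}  ⇒ sig = ⟨2 | 1⟩
  • {4,10}:  v_{4} + v_{10} = v_{8}  ⇒ sig = ⟨2 | 1⟩
  • {7,8}:  v_{7} + v_{8} = v_{2} + v_{5}  ⇒ sig = ⟨2 | 1 1⟩
  • {1,10}:  v_{1} + v_{10} = v_{2} + v_{6} + v_{9}  ⇒ sig = ⟨2 | 1 1 1⟩
  • {1,8}:  v_{1} + v_{8} = v_{2} + v_{4} + v_{6} + v_{9}  ⇒ sig = ⟨2 | 1 1 1 1⟩
  • {10,11}:  v_{10} + v_{11} = v_{3} + v_{5} + v_{6} + v_{9}  ⇒ sig = ⟨2 | 1 1 1 1⟩
  • {7,10}:  v_{7} + v_{10} = v_{2} + v_{3} + 2·v_{5} + v_{6} + v_{9}  ⇒ sig = ⟨2 | 1 1 1 1 2⟩
  • {1,3}:  v_{1} + v_{3} = 2·v_{2} + v_{4} + v_{6} + v_{9}  ⇒ sig = ⟨2 | 1 1 1 2⟩
  • {2,10}:  v_{2} + v_{10} = 2·v_{3} + v_{5} + v_{6} + v_{9}  ⇒ sig = ⟨2 | 1 1 1 2⟩
  • {3,7}:  v_{3} + v_{7} = 2·v_{2} + v_{5}  ⇒ sig = ⟨2 | 1 2⟩
  • {1,7}:  v_{1} + v_{7} = v_{2} + 3·v_{11}  ⇒ sig = ⟨2 | 1 3⟩
  • {1,5}:  v_{1} + v_{5} = 2·v_{11}  ⇒ sig = ⟨2 | 2⟩
  • {2,5,11}:  v_{2} + v_{5} + v_{11} = v_{7}  ⇒ sig = ⟨3 | 1⟩
  • {4,6,7,9}:  v_{4} + v_{6} + v_{7} + v_{9} = 2·v_{11}  ⇒ sig = ⟨4 | 2⟩
  • {3,4,5,6,9}:  v_{3} + v_{4} + v_{5} + v_{6} + v_{9} = 0  ⇒ sig = ⟨5 | 0⟩
  • {2,4,5,6,9}:  v_{2} + v_{4} + v_{5} + v_{6} + v_{9} = v_{11}  ⇒ sig = ⟨5 | 1⟩
  • {2,4,6,9,11}:  v_{2} + v_{4} + v_{6} + v_{9} + v_{11} = v_{1}  ⇒ sig = ⟨5 | 1⟩
  • {3,5,6,8,9}:  v_{3} + v_{5} + v_{6} + v_{8} + v_{9} = v_{10}  ⇒ sig = ⟨5 | 1⟩

Hence PRS(X_Σ) =
    |P|=2: 14 collections, coeffs (), (1), (1), (1), (1,1), (1,1,1), (1,1,1,1), (1,1,1,1), (1,1,1,1,2), (1,1,1,2), (1,1,1,2), (1,2), (1,3), (2)
    |P|=3: 1 collection, coeffs (1)
    |P|=4: 1 collection, coeffs (2)
    |P|=5: 4 collections, coeffs (), (1), (1), (1)


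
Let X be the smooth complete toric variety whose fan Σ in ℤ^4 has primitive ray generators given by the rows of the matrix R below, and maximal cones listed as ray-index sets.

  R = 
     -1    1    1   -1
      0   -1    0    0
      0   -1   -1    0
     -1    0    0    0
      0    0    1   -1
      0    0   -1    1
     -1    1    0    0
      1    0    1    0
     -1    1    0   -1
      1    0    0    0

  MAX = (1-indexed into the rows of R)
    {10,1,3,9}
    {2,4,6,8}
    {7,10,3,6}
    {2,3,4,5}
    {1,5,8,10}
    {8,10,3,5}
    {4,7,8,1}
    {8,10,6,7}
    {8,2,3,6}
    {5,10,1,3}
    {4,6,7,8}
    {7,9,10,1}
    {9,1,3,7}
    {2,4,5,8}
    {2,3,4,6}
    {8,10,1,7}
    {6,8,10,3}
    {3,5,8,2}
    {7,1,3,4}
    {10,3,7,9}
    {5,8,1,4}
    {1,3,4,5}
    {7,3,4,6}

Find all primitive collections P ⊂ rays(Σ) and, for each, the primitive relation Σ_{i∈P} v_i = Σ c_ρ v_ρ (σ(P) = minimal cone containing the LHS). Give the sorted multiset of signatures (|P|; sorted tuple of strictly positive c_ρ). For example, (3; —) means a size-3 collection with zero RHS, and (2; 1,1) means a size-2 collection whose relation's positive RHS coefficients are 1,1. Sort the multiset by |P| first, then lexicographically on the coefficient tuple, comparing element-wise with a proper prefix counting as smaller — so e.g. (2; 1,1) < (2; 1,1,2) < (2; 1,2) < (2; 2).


|primitive collections| = 16. Relations:

  {4,10}:  v_{4} + v_{10} = 0 — sig = (2; —)
  {5,6}:  v_{5} + v_{6} = 0 — sig = (2; —)
  {1,6}:  v_{1} + v_{6} = v_{7} — sig = (2; 1)
  {2,7}:  v_{2} + v_{7} = v_{4} — sig = (2; 1)
  {5,7}:  v_{5} + v_{7} = v_{1} — sig = (2; 1)
  {1,2}:  v_{1} + v_{2} = v_{4} + v_{5} — sig = (2; 1,1)
  {2,9}:  v_{2} + v_{9} = v_{1} + v_{3} — sig = (2; 1,1)
  {2,10}:  v_{2} + v_{10} = v_{3} + v_{8} — sig = (2; 1,1)
  {8,9}:  v_{8} + v_{9} = v_{1} + v_{10} — sig = (2; 1,1)
  {4,9}:  v_{4} + v_{9} = v_{1} + v_{3} + v_{7} — sig = (2; 1,1,1)
  {5,9}:  v_{5} + v_{9} = 2·v_{1} + v_{3} + v_{10} — sig = (2; 1,1,2)
  {6,9}:  v_{6} + v_{9} = v_{3} + 2·v_{7} + v_{10} — sig = (2; 1,1,2)
  {3,7,8}:  v_{3} + v_{7} + v_{8} = 0 — sig = (3; —)
  {1,3,8}:  v_{1} + v_{3} + v_{8} = v_{5} — sig = (3; 1)
  {3,4,8}:  v_{3} + v_{4} + v_{8} = v_{2} — sig = (3; 1)
  {1,3,7,10}:  v_{1} + v_{3} + v_{7} + v_{10} = v_{9} — sig = (4; 1)

so the primitive-relation signature multiset is
    (2; —)
    (2; —)
    (2; 1)
    (2; 1)
    (2; 1)
    (2; 1,1)
    (2; 1,1)
    (2; 1,1)
    (2; 1,1)
    (2; 1,1,1)
    (2; 1,1,2)
    (2; 1,1,2)
    (3; —)
    (3; 1)
    (3; 1)
    (4; 1)


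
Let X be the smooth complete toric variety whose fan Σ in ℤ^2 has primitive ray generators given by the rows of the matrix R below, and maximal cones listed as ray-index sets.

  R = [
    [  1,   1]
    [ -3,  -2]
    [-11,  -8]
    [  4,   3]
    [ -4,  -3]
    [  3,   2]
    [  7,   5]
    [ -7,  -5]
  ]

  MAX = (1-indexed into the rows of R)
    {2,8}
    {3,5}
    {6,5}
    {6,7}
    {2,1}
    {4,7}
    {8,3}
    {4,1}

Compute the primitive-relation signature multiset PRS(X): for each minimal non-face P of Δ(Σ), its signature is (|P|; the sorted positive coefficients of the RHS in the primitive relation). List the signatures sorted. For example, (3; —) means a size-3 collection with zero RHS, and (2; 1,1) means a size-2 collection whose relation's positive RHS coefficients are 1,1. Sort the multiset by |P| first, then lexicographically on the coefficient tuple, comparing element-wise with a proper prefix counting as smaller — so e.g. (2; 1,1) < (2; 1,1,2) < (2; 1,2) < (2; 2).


The 20 primitive collections of Σ (r=8, n=2):

  P={2,6}:  v_{2} + v_{6} = 0  so sig = (2; —)
  P={4,5}:  v_{4} + v_{5} = 0  so sig = (2; —)
  P={7,8}:  v_{7} + v_{8} = 0  so sig = (2; —)
  P={1,5}:  v_{1} + v_{5} = v_{2}  so sig = (2; 1)
  P={1,6}:  v_{1} + v_{6} = v_{4}  so sig = (2; 1)
  P={2,4}:  v_{2} + v_{4} = v_{1}  so sig = (2; 1)
  P={2,5}:  v_{2} + v_{5} = v_{8}  so sig = (2; 1)
  P={2,7}:  v_{2} + v_{7} = v_{4}  so sig = (2; 1)
  P={3,4}:  v_{3} + v_{4} = v_{8}  so sig = (2; 1)
  P={3,7}:  v_{3} + v_{7} = v_{5}  so sig = (2; 1)
  P={4,6}:  v_{4} + v_{6} = v_{7}  so sig = (2; 1)
  P={4,8}:  v_{4} + v_{8} = v_{2}  so sig = (2; 1)
  P={5,7}:  v_{5} + v_{7} = v_{6}  so sig = (2; 1)
  P={5,8}:  v_{5} + v_{8} = v_{3}  so sig = (2; 1)
  P={6,8}:  v_{6} + v_{8} = v_{5}  so sig = (2; 1)
  P={1,3}:  v_{1} + v_{3} = v_{2} + v_{8}  so sig = (2; 1,1)
  P={1,7}:  v_{1} + v_{7} = 2·v_{4}  so sig = (2; 2)
  P={1,8}:  v_{1} + v_{8} = 2·v_{2}  so sig = (2; 2)
  P={2,3}:  v_{2} + v_{3} = 2·v_{8}  so sig = (2; 2)
  P={3,6}:  v_{3} + v_{6} = 2·v_{5}  so sig = (2; 2)

Hence PRS(X_Σ) =
{ (2; —) ×3,  (2; 1) ×12,  (2; 1,1),  (2; 2) ×4 }


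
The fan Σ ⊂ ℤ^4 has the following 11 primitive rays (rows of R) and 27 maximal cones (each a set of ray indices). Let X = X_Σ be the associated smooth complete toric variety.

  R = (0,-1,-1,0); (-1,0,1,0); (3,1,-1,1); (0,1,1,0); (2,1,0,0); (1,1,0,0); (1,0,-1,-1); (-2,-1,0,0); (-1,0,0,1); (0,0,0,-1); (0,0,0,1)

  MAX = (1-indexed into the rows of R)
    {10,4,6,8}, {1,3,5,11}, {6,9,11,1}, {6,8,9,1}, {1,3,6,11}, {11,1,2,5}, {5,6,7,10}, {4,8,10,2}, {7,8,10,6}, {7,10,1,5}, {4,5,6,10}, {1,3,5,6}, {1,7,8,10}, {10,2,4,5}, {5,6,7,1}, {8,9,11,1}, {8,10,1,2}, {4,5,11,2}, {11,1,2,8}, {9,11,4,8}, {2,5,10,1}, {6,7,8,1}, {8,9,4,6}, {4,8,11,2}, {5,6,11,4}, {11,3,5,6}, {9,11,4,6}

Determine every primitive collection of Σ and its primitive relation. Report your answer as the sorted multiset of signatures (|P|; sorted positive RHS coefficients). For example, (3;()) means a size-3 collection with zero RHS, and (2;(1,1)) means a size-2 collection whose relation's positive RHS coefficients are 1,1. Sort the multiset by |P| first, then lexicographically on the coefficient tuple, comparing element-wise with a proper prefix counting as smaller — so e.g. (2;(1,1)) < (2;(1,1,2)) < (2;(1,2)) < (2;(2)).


Σ has 20 primitive collections:

  P = {1,4}:  v_{1} + v_{4} = 0 ; sig = (2;())
  P = {5,8}:  v_{5} + v_{8} = 0 ; sig = (2;())
  P = {10,11}:  v_{10} + v_{11} = 0 ; sig = (2;())
  P = {2,6}:  v_{2} + v_{6} = v_{4} ; sig = (2;(1))
  P = {2,7}:  v_{2} + v_{7} = v_{10} ; sig = (2;(1))
  P = {2,3}:  v_{2} + v_{3} = v_{5} + v_{11} ; sig = (2;(1,1))
  P = {4,7}:  v_{4} + v_{7} = v_{6} + v_{10} ; sig = (2;(1,1))
  P = {5,9}:  v_{5} + v_{9} = v_{6} + v_{11} ; sig = (2;(1,1))
  P = {7,11}:  v_{7} + v_{11} = v_{1} + v_{6} ; sig = (2;(1,1))
  P = {9,10}:  v_{9} + v_{10} = v_{6} + v_{8} ; sig = (2;(1,1))
  P = {2,9}:  v_{2} + v_{9} = v_{4} + v_{8} + v_{11} ; sig = (2;(1,1,1))
  P = {3,4}:  v_{3} + v_{4} = v_{5} + v_{6} + v_{11} ; sig = (2;(1,1,1))
  P = {3,8}:  v_{3} + v_{8} = v_{1} + v_{6} + v_{11} ; sig = (2;(1,1,1))
  P = {3,10}:  v_{3} + v_{10} = v_{1} + v_{5} + v_{6} ; sig = (2;(1,1,1))
  P = {7,9}:  v_{7} + v_{9} = v_{1} + 2·v_{6} + v_{8} ; sig = (2;(1,1,2))
  P = {3,7}:  v_{3} + v_{7} = 2·v_{1} + v_{5} + 2·v_{6} ; sig = (2;(1,2,2))
  P = {3,9}:  v_{3} + v_{9} = v_{1} + 2·v_{6} + 2·v_{11} ; sig = (2;(1,2,2))
  P = {1,6,10}:  v_{1} + v_{6} + v_{10} = v_{7} ; sig = (3;(1))
  P = {6,8,11}:  v_{6} + v_{8} + v_{11} = v_{9} ; sig = (3;(1))
  P = {1,5,6,11}:  v_{1} + v_{5} + v_{6} + v_{11} = v_{3} ; sig = (4;(1))

Sorted signature multiset PRS(X):
[(2;()), (2;()), (2;()), (2;(1)), (2;(1)), (2;(1,1)), (2;(1,1)), (2;(1,1)), (2;(1,1)), (2;(1,1)), (2;(1,1,1)), (2;(1,1,1)), (2;(1,1,1)), (2;(1,1,1)), (2;(1,1,2)), (2;(1,2,2)), (2;(1,2,2)), (3;(1)), (3;(1)), (4;(1))]


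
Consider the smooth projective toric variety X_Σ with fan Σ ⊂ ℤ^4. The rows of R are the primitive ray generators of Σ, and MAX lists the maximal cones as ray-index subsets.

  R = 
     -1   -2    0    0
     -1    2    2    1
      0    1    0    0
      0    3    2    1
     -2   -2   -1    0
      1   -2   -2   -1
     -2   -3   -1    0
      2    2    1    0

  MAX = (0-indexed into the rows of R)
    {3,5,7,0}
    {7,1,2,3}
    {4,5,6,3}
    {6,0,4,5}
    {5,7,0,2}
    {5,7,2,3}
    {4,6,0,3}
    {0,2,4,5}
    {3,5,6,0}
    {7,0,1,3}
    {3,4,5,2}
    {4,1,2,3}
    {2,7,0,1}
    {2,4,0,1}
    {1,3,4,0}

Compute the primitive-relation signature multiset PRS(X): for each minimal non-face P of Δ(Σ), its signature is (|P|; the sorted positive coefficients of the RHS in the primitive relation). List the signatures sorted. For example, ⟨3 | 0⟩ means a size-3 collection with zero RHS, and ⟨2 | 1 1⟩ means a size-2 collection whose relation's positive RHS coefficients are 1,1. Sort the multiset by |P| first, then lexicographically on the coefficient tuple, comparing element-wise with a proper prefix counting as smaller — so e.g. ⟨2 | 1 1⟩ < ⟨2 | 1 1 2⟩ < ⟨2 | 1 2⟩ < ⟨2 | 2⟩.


|primitive collections| = 7. Relations:

  {1,5}:  v_{1} + v_{5} = 0 — sig = ⟨2 | 0⟩
  {4,7}:  v_{4} + v_{7} = 0 — sig = ⟨2 | 0⟩
  {2,6}:  v_{2} + v_{6} = v_{4} — sig = ⟨2 | 1⟩
  {1,6}:  v_{1} + v_{6} = v_{0} + v_{3} + v_{4} — sig = ⟨2 | 1 1 1⟩
  {6,7}:  v_{6} + v_{7} = v_{0} + v_{3} + v_{5} — sig = ⟨2 | 1 1 1⟩
  {0,2,3}:  v_{0} + v_{2} + v_{3} = v_{1} — sig = ⟨3 | 1⟩
  {0,3,4,5}:  v_{0} + v_{3} + v_{4} + v_{5} = v_{6} — sig = ⟨4 | 1⟩

Hence PRS(X_Σ) =
    ⟨2 | 0⟩
    ⟨2 | 0⟩
    ⟨2 | 1⟩
    ⟨2 | 1 1 1⟩
    ⟨2 | 1 1 1⟩
    ⟨3 | 1⟩
    ⟨4 | 1⟩


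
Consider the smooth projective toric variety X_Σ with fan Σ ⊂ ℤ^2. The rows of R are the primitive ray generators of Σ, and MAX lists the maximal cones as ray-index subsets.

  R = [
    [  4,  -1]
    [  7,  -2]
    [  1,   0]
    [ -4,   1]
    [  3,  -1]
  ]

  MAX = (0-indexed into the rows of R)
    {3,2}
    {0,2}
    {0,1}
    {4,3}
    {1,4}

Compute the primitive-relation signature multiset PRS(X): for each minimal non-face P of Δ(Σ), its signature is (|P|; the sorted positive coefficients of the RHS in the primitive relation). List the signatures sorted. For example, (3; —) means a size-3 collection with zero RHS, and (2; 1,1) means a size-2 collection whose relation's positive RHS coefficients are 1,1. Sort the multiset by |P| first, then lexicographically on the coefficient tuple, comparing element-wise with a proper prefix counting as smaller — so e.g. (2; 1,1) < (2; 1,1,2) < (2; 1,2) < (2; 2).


5 collections generate NE(X_Σ); each relation:

  P={0,3}:  v_{0} + v_{3} = 0  so sig = (2; —)
  P={0,4}:  v_{0} + v_{4} = v_{1}  so sig = (2; 1)
  P={1,3}:  v_{1} + v_{3} = v_{4}  so sig = (2; 1)
  P={2,4}:  v_{2} + v_{4} = v_{0}  so sig = (2; 1)
  P={1,2}:  v_{1} + v_{2} = 2·v_{0}  so sig = (2; 2)

Hence PRS(X_Σ) =
{ (2; —),  (2; 1) ×3,  (2; 2) }


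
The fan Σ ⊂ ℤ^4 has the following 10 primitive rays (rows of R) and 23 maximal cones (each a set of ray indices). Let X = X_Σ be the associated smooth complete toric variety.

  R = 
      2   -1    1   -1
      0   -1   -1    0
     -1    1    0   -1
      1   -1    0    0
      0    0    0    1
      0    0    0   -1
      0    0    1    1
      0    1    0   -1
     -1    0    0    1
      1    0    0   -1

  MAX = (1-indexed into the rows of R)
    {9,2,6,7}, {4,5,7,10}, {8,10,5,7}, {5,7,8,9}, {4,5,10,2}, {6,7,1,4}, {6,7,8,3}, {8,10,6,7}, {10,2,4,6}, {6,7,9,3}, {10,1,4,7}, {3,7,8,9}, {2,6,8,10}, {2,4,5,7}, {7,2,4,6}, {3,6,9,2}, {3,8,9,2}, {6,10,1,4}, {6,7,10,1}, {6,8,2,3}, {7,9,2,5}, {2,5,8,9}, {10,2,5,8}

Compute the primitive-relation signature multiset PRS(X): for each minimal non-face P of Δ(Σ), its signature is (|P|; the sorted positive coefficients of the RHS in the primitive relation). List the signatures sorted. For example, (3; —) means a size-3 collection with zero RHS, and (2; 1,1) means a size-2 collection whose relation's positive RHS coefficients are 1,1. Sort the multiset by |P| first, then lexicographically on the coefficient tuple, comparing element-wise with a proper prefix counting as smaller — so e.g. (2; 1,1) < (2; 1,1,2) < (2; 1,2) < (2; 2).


Primitive collections (17):

  P={5,6}:  v_{5} + v_{6} = 0  ⟹  sig = (2; —)
  P={9,10}:  v_{9} + v_{10} = 0  ⟹  sig = (2; —)
  P={3,4}:  v_{3} + v_{4} = v_{6}  ⟹  sig = (2; 1)
  P={4,8}:  v_{4} + v_{8} = v_{10}  ⟹  sig = (2; 1)
  P={3,5}:  v_{3} + v_{5} = v_{8} + v_{9}  ⟹  sig = (2; 1,1)
  P={3,10}:  v_{3} + v_{10} = v_{6} + v_{8}  ⟹  sig = (2; 1,1)
  P={4,9}:  v_{4} + v_{9} = v_{2} + v_{7}  ⟹  sig = (2; 1,1)
  P={1,5}:  v_{1} + v_{5} = v_{4} + v_{7} + v_{10}  ⟹  sig = (2; 1,1,1)
  P={1,9}:  v_{1} + v_{9} = v_{4} + v_{6} + v_{7}  ⟹  sig = (2; 1,1,1)
  P={1,3}:  v_{1} + v_{3} = 2·v_{6} + v_{7} + v_{10}  ⟹  sig = (2; 1,1,2)
  P={1,8}:  v_{1} + v_{8} = v_{6} + v_{7} + 2·v_{10}  ⟹  sig = (2; 1,1,2)
  P={1,2}:  v_{1} + v_{2} = 2·v_{4} + v_{6}  ⟹  sig = (2; 1,2)
  P={2,7,8}:  v_{2} + v_{7} + v_{8} = 0  ⟹  sig = (3; —)
  P={2,7,10}:  v_{2} + v_{7} + v_{10} = v_{4}  ⟹  sig = (3; 1)
  P={6,8,9}:  v_{6} + v_{8} + v_{9} = v_{3}  ⟹  sig = (3; 1)
  P={2,3,7}:  v_{2} + v_{3} + v_{7} = v_{6} + v_{9}  ⟹  sig = (3; 1,1)
  P={4,6,7,10}:  v_{4} + v_{6} + v_{7} + v_{10} = v_{1}  ⟹  sig = (4; 1)

Signatures (|P|; sorted positive RHS coefficients), sorted:
    |P|=2: 12 collections, coeffs (), (), (1), (1), (1,1), (1,1), (1,1), (1,1,1), (1,1,1), (1,1,2), (1,1,2), (1,2)
    |P|=3: 4 collections, coeffs (), (1), (1), (1,1)
    |P|=4: 1 collection, coeffs (1)
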